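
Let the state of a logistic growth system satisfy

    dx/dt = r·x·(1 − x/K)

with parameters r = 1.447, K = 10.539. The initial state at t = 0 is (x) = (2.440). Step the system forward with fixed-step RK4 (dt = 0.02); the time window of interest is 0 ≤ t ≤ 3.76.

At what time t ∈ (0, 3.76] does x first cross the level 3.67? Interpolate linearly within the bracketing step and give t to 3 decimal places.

t = 0.396

t=0.000: state=(2.440)
step 1 (dt=0.02): k1=(2.713), k2=(2.734), k3=(2.734), k4=(2.755); state += dt/6·(k1+2k2+2k3+k4)
t=0.020: state=(2.495)
t=0.040: state=(2.550)
t=0.060: state=(2.607)
continuing one RK4 step at a time; state shown every 10 steps (Δt=0.2):
t=0.200: state=(3.024)
t=0.380: state=(3.615)
next step: t=0.400: state=(3.684) — x has crossed 3.67
linear interpolation between t=0.380 (3.61505) and t=0.400 (3.68409) → t≈0.396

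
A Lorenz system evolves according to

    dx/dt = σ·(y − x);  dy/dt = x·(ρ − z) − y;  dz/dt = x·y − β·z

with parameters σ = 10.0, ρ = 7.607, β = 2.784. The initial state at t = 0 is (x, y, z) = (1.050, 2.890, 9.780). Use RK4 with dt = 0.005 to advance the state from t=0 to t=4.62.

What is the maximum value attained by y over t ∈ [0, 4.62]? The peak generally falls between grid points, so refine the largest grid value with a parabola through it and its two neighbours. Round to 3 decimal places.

t=0.000: state=(1.050, 2.890, 9.780)
step 1 (dt=0.005): k1=(18.400, -5.172, -24.193), k2=(17.811, -5.192, -23.906), k3=(17.825, -5.190, -23.912), k4=(17.249, -5.203, -23.632); state += dt/6·(k1+2k2+2k3+k4)
t=0.005: state=(1.139, 2.864, 9.660)
t=0.010: state=(1.223, 2.838, 9.544)
t=0.015: state=(1.301, 2.812, 9.429)
continuing one RK4 step at a time; state shown every 40 steps (Δt=0.2):
t=0.200: state=(2.245, 2.345, 6.345)
t=0.400: state=(2.599, 2.919, 4.590)
t=0.600: state=(3.573, 4.209, 4.337)
t=0.800: state=(4.896, 5.469, 5.784)
t=1.000: state=(5.349, 5.166, 7.733)
t=1.200: state=(4.462, 3.919, 7.816)
t=1.400: state=(3.664, 3.456, 6.664)
t=1.600: state=(3.627, 3.774, 5.789)
t=1.800: state=(4.118, 4.422, 5.768)
t=2.000: state=(4.644, 4.816, 6.489)
t=2.200: state=(4.690, 4.570, 7.141)
t=2.400: state=(4.313, 4.106, 7.064)
t=2.600: state=(4.019, 3.951, 6.574)
t=2.800: state=(4.047, 4.131, 6.245)
t=3.000: state=(4.280, 4.405, 6.318)
t=3.200: state=(4.462, 4.503, 6.640)
t=3.400: state=(4.430, 4.365, 6.844)
t=3.600: state=(4.270, 4.192, 6.763)
t=3.800: state=(4.171, 4.157, 6.558)
t=4.000: state=(4.207, 4.250, 6.452)
t=4.200: state=(4.308, 4.355, 6.516)
t=4.400: state=(4.365, 4.370, 6.648)
t=4.600: state=(4.334, 4.304, 6.706)
t=4.620: state=(4.328, 4.296, 6.705)
largest grid value and its neighbours: y(0.865)=5.58978, y(0.870)=5.59002, y(0.875)=5.58892
parabola through these three points peaks at t≈0.868 with y≈5.59009

max y = 5.590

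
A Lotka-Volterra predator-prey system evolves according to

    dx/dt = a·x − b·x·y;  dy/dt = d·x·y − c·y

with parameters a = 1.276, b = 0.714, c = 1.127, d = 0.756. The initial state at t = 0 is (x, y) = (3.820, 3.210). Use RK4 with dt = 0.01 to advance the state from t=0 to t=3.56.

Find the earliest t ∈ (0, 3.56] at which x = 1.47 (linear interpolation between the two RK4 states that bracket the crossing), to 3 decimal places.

t = 0.519

t=0.000: state=(3.820, 3.210)
step 1 (dt=0.01): k1=(-3.881, 5.653), k2=(-3.938, 5.655), k3=(-3.938, 5.654), k4=(-3.994, 5.655); state += dt/6·(k1+2k2+2k3+k4)
t=0.010: state=(3.781, 3.267)
t=0.020: state=(3.740, 3.323)
t=0.030: state=(3.699, 3.380)
continuing one RK4 step at a time; state shown every 20 steps (Δt=0.2):
t=0.200: state=(2.883, 4.266)
t=0.400: state=(1.922, 4.886)
t=0.510: state=(1.500, 4.973)
next step: t=0.520: state=(1.467, 4.973) — x has crossed 1.47
linear interpolation between t=0.510 (1.50025) and t=0.520 (1.46651) → t≈0.519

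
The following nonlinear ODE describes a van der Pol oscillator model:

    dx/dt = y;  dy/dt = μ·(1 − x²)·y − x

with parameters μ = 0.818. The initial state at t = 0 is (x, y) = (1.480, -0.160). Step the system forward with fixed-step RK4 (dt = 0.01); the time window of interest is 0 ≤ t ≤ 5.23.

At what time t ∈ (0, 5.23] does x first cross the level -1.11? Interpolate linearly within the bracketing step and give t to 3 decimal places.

t=0.000: state=(1.480, -0.160)
step 1 (dt=0.01): k1=(-0.160, -1.324), k2=(-0.167, -1.317), k3=(-0.167, -1.317), k4=(-0.173, -1.310); state += dt/6·(k1+2k2+2k3+k4)
t=0.010: state=(1.478, -0.173)
t=0.020: state=(1.477, -0.186)
t=0.030: state=(1.475, -0.199)
continuing one RK4 step at a time; state shown every 20 steps (Δt=0.2):
t=0.200: state=(1.423, -0.400)
t=0.400: state=(1.323, -0.602)
t=0.600: state=(1.183, -0.788)
t=0.800: state=(1.007, -0.979)
t=1.000: state=(0.790, -1.193)
t=1.200: state=(0.527, -1.446)
t=1.400: state=(0.209, -1.743)
t=1.600: state=(-0.171, -2.055)
t=1.800: state=(-0.607, -2.275)
t=2.000: state=(-1.062, -2.215)
t=2.020: state=(-1.106, -2.187)
next step: t=2.030: state=(-1.128, -2.171) — x has crossed -1.11
linear interpolation between t=2.020 (-1.10626) and t=2.030 (-1.12804) → t≈2.022

t = 2.022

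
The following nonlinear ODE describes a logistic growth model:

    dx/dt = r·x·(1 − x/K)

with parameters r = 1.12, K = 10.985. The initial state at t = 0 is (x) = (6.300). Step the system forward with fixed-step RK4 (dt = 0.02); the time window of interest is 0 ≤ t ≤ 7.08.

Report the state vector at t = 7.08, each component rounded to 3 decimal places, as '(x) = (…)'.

(x) = (10.982)

t=0.000: state=(6.300)
step 1 (dt=0.02): k1=(3.009), k2=(3.004), k3=(3.004), k4=(2.999); state += dt/6·(k1+2k2+2k3+k4)
t=0.020: state=(6.360)
t=0.040: state=(6.420)
t=0.060: state=(6.480)
continuing one RK4 step at a time; state shown every 25 steps (Δt=0.5):
t=0.500: state=(7.710)
t=1.000: state=(8.840)
t=1.500: state=(9.648)
t=2.000: state=(10.179)
t=2.500: state=(10.510)
t=3.000: state=(10.708)
t=3.500: state=(10.825)
t=4.000: state=(10.893)
t=4.500: state=(10.932)
t=5.000: state=(10.955)
t=5.500: state=(10.968)
t=6.000: state=(10.975)
t=6.500: state=(10.979)
t=7.000: state=(10.982)
t=7.080: state=(10.982)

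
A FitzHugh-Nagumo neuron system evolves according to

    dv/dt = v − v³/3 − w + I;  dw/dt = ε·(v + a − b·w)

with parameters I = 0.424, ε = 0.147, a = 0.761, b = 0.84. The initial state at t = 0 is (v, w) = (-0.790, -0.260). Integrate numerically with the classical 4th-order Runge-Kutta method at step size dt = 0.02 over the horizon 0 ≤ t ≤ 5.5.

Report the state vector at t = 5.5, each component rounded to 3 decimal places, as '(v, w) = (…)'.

t=0.000: state=(-0.790, -0.260)
step 1 (dt=0.02): k1=(0.058, 0.028), k2=(0.058, 0.028), k3=(0.058, 0.028), k4=(0.058, 0.028); state += dt/6·(k1+2k2+2k3+k4)
t=0.020: state=(-0.789, -0.259)
t=0.040: state=(-0.788, -0.259)
t=0.060: state=(-0.787, -0.258)
continuing one RK4 step at a time; state shown every 10 steps (Δt=0.2):
t=0.200: state=(-0.778, -0.254)
t=0.400: state=(-0.767, -0.248)
t=0.600: state=(-0.756, -0.242)
t=0.800: state=(-0.745, -0.236)
t=1.000: state=(-0.735, -0.230)
t=1.200: state=(-0.725, -0.223)
t=1.400: state=(-0.715, -0.217)
t=1.600: state=(-0.706, -0.210)
t=1.800: state=(-0.697, -0.203)
t=2.000: state=(-0.689, -0.196)
t=2.200: state=(-0.681, -0.189)
t=2.400: state=(-0.674, -0.182)
t=2.600: state=(-0.667, -0.175)
t=2.800: state=(-0.662, -0.168)
t=3.000: state=(-0.657, -0.161)
t=3.200: state=(-0.653, -0.154)
t=3.400: state=(-0.650, -0.147)
t=3.600: state=(-0.648, -0.140)
t=3.800: state=(-0.647, -0.133)
t=4.000: state=(-0.647, -0.127)
t=4.200: state=(-0.649, -0.120)
t=4.400: state=(-0.653, -0.114)
t=4.600: state=(-0.658, -0.108)
t=4.800: state=(-0.665, -0.103)
t=5.000: state=(-0.674, -0.098)
t=5.200: state=(-0.685, -0.093)
t=5.400: state=(-0.698, -0.089)
t=5.500: state=(-0.706, -0.087)

(v, w) = (-0.706, -0.087)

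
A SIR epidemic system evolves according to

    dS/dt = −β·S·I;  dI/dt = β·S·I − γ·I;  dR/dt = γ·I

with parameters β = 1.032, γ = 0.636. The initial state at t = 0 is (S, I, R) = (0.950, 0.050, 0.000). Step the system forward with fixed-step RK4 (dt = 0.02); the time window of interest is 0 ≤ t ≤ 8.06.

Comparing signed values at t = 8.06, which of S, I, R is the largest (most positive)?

largest component: R

t=0.000: state=(0.950, 0.050, 0.000)
step 1 (dt=0.02): k1=(-0.049, 0.017, 0.032), k2=(-0.049, 0.017, 0.032), k3=(-0.049, 0.017, 0.032), k4=(-0.049, 0.017, 0.032); state += dt/6·(k1+2k2+2k3+k4)
t=0.020: state=(0.949, 0.050, 0.001)
t=0.040: state=(0.948, 0.051, 0.001)
t=0.060: state=(0.947, 0.051, 0.002)
continuing one RK4 step at a time; state shown every 25 steps (Δt=0.5):
t=0.500: state=(0.924, 0.059, 0.017)
t=1.000: state=(0.894, 0.069, 0.038)
t=1.500: state=(0.860, 0.079, 0.061)
t=2.000: state=(0.824, 0.088, 0.088)
t=2.500: state=(0.786, 0.097, 0.117)
t=3.000: state=(0.746, 0.105, 0.149)
t=3.500: state=(0.705, 0.111, 0.184)
t=4.000: state=(0.665, 0.115, 0.220)
t=4.500: state=(0.626, 0.117, 0.257)
t=5.000: state=(0.590, 0.116, 0.294)
t=5.500: state=(0.556, 0.114, 0.331)
t=6.000: state=(0.525, 0.109, 0.366)
t=6.500: state=(0.496, 0.104, 0.400)
t=7.000: state=(0.471, 0.097, 0.432)
t=7.500: state=(0.449, 0.089, 0.461)
t=8.000: state=(0.430, 0.081, 0.489)
t=8.060: state=(0.428, 0.081, 0.492)
compare at T: S=0.428, I=0.081, R=0.492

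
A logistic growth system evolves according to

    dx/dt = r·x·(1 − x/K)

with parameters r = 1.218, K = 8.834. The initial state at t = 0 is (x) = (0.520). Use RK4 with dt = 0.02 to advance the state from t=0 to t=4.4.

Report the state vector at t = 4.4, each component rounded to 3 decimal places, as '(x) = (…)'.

(x) = (8.216)

t=0.000: state=(0.520)
step 1 (dt=0.02): k1=(0.596), k2=(0.602), k3=(0.603), k4=(0.609); state += dt/6·(k1+2k2+2k3+k4)
t=0.020: state=(0.532)
t=0.040: state=(0.544)
t=0.060: state=(0.557)
continuing one RK4 step at a time; state shown every 10 steps (Δt=0.2):
t=0.200: state=(0.653)
t=0.400: state=(0.816)
t=0.600: state=(1.016)
t=0.800: state=(1.256)
t=1.000: state=(1.542)
t=1.200: state=(1.877)
t=1.400: state=(2.262)
t=1.600: state=(2.695)
t=1.800: state=(3.172)
t=2.000: state=(3.682)
t=2.200: state=(4.213)
t=2.400: state=(4.751)
t=2.600: state=(5.278)
t=2.800: state=(5.781)
t=3.000: state=(6.248)
t=3.200: state=(6.670)
t=3.400: state=(7.043)
t=3.600: state=(7.366)
t=3.800: state=(7.640)
t=4.000: state=(7.870)
t=4.200: state=(8.060)
t=4.400: state=(8.216)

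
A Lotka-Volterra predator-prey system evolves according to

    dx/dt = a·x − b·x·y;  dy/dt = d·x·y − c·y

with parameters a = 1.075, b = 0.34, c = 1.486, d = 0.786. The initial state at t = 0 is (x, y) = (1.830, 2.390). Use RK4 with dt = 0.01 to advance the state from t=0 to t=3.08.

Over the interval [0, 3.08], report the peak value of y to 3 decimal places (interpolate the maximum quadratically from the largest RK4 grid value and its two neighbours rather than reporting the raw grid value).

t=0.000: state=(1.830, 2.390)
step 1 (dt=0.01): k1=(0.480, -0.114), k2=(0.481, -0.109), k3=(0.481, -0.109), k4=(0.482, -0.105); state += dt/6·(k1+2k2+2k3+k4)
t=0.010: state=(1.835, 2.389)
t=0.020: state=(1.840, 2.388)
t=0.030: state=(1.844, 2.387)
continuing one RK4 step at a time; state shown every 10 steps (Δt=0.1):
t=0.100: state=(1.879, 2.383)
t=0.200: state=(1.929, 2.386)
t=0.300: state=(1.981, 2.398)
t=0.400: state=(2.032, 2.420)
t=0.500: state=(2.083, 2.452)
t=0.600: state=(2.132, 2.494)
t=0.700: state=(2.179, 2.546)
t=0.800: state=(2.223, 2.609)
t=0.900: state=(2.262, 2.683)
t=1.000: state=(2.296, 2.766)
t=1.100: state=(2.324, 2.859)
t=1.200: state=(2.344, 2.961)
t=1.300: state=(2.356, 3.069)
t=1.400: state=(2.359, 3.184)
t=1.500: state=(2.352, 3.303)
t=1.600: state=(2.336, 3.423)
t=1.700: state=(2.311, 3.542)
t=1.800: state=(2.277, 3.656)
t=1.900: state=(2.234, 3.762)
t=2.000: state=(2.186, 3.858)
t=2.100: state=(2.131, 3.941)
t=2.200: state=(2.073, 4.007)
t=2.300: state=(2.013, 4.055)
t=2.400: state=(1.952, 4.084)
t=2.500: state=(1.891, 4.094)
t=2.600: state=(1.832, 4.085)
t=2.700: state=(1.776, 4.057)
t=2.800: state=(1.724, 4.012)
t=2.900: state=(1.677, 3.953)
t=3.000: state=(1.634, 3.880)
t=3.080: state=(1.604, 3.814)
largest grid value and its neighbours: y(2.490)=4.09410, y(2.500)=4.09421, y(2.510)=4.09412
parabola through these three points peaks at t≈2.500 with y≈4.09421

max y = 4.094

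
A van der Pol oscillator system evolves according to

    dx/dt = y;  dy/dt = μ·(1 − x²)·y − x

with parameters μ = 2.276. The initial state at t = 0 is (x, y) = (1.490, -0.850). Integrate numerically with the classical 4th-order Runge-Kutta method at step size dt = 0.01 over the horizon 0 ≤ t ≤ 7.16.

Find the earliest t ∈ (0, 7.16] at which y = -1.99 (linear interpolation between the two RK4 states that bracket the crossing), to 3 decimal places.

t = 1.055

t=0.000: state=(1.490, -0.850)
step 1 (dt=0.01): k1=(-0.850, 0.870), k2=(-0.846, 0.838), k3=(-0.846, 0.839), k4=(-0.842, 0.807); state += dt/6·(k1+2k2+2k3+k4)
t=0.010: state=(1.482, -0.842)
t=0.020: state=(1.473, -0.834)
t=0.030: state=(1.465, -0.827)
continuing one RK4 step at a time; state shown every 25 steps (Δt=0.25):
t=0.250: state=(1.292, -0.774)
t=0.500: state=(1.088, -0.878)
t=0.750: state=(0.839, -1.158)
t=1.000: state=(0.482, -1.776)
t=1.050: state=(0.388, -1.970)
next step: t=1.060: state=(0.369, -2.012) — y has crossed -1.99
linear interpolation between t=1.050 (-1.96977) and t=1.060 (-2.01238) → t≈1.055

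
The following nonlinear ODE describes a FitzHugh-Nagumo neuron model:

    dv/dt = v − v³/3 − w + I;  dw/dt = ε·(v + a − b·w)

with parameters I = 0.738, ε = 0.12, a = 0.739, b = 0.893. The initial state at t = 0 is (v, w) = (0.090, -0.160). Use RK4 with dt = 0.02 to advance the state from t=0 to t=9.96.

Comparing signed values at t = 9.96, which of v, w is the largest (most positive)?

largest component: w

t=0.000: state=(0.090, -0.160)
step 1 (dt=0.02): k1=(0.988, 0.117), k2=(0.996, 0.118), k3=(0.996, 0.118), k4=(1.005, 0.119); state += dt/6·(k1+2k2+2k3+k4)
t=0.020: state=(0.110, -0.158)
t=0.040: state=(0.130, -0.155)
t=0.060: state=(0.151, -0.153)
continuing one RK4 step at a time; state shown every 25 steps (Δt=0.5):
t=0.500: state=(0.694, -0.086)
t=1.000: state=(1.391, 0.023)
t=1.500: state=(1.799, 0.160)
t=2.000: state=(1.901, 0.304)
t=2.500: state=(1.890, 0.442)
t=3.000: state=(1.849, 0.572)
t=3.500: state=(1.801, 0.692)
t=4.000: state=(1.750, 0.802)
t=4.500: state=(1.699, 0.904)
t=5.000: state=(1.648, 0.998)
t=5.500: state=(1.596, 1.084)
t=6.000: state=(1.543, 1.162)
t=6.500: state=(1.490, 1.233)
t=7.000: state=(1.435, 1.298)
t=7.500: state=(1.380, 1.355)
t=8.000: state=(1.322, 1.407)
t=8.500: state=(1.262, 1.452)
t=9.000: state=(1.200, 1.491)
t=9.500: state=(1.133, 1.525)
t=9.960: state=(1.066, 1.551)
compare at T: v=1.066, w=1.551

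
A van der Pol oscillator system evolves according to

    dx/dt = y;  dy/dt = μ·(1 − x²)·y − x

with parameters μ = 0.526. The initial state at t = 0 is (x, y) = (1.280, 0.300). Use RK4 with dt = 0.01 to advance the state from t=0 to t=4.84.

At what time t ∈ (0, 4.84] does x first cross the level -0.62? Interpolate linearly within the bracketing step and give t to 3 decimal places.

t = 2.121

t=0.000: state=(1.280, 0.300)
step 1 (dt=0.01): k1=(0.300, -1.381), k2=(0.293, -1.381), k3=(0.293, -1.380), k4=(0.286, -1.380); state += dt/6·(k1+2k2+2k3+k4)
t=0.010: state=(1.283, 0.286)
t=0.020: state=(1.286, 0.272)
t=0.030: state=(1.288, 0.259)
continuing one RK4 step at a time; state shown every 20 steps (Δt=0.2):
t=0.200: state=(1.313, 0.028)
t=0.400: state=(1.292, -0.226)
t=0.600: state=(1.224, -0.457)
t=0.800: state=(1.111, -0.670)
t=1.000: state=(0.957, -0.871)
t=1.200: state=(0.762, -1.070)
t=1.400: state=(0.528, -1.271)
t=1.600: state=(0.254, -1.472)
t=1.800: state=(-0.059, -1.653)
t=2.000: state=(-0.404, -1.777)
t=2.120: state=(-0.619, -1.799)
next step: t=2.130: state=(-0.637, -1.799) — x has crossed -0.62
linear interpolation between t=2.120 (-0.61872) and t=2.130 (-0.63671) → t≈2.121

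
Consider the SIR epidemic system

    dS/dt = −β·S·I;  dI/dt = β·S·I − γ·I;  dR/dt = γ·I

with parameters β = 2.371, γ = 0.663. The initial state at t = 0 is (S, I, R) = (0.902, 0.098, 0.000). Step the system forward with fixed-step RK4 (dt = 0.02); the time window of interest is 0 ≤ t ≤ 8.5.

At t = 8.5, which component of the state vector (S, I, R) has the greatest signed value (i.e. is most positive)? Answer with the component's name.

largest component: R

t=0.000: state=(0.902, 0.098, 0.000)
step 1 (dt=0.02): k1=(-0.210, 0.145, 0.065), k2=(-0.212, 0.146, 0.066), k3=(-0.212, 0.146, 0.066), k4=(-0.215, 0.148, 0.067); state += dt/6·(k1+2k2+2k3+k4)
t=0.020: state=(0.898, 0.101, 0.001)
t=0.040: state=(0.893, 0.104, 0.003)
t=0.060: state=(0.889, 0.107, 0.004)
continuing one RK4 step at a time; state shown every 25 steps (Δt=0.5):
t=0.500: state=(0.763, 0.190, 0.047)
t=1.000: state=(0.570, 0.302, 0.128)
t=1.500: state=(0.379, 0.379, 0.243)
t=2.000: state=(0.239, 0.390, 0.372)
t=2.500: state=(0.153, 0.351, 0.496)
t=3.000: state=(0.105, 0.293, 0.603)
t=3.500: state=(0.077, 0.234, 0.690)
t=4.000: state=(0.060, 0.182, 0.758)
t=4.500: state=(0.050, 0.139, 0.811)
t=5.000: state=(0.043, 0.106, 0.852)
t=5.500: state=(0.038, 0.079, 0.882)
t=6.000: state=(0.035, 0.060, 0.905)
t=6.500: state=(0.033, 0.045, 0.922)
t=7.000: state=(0.032, 0.033, 0.935)
t=7.500: state=(0.031, 0.025, 0.944)
t=8.000: state=(0.030, 0.018, 0.952)
t=8.500: state=(0.029, 0.014, 0.957)
compare at T: S=0.029, I=0.014, R=0.957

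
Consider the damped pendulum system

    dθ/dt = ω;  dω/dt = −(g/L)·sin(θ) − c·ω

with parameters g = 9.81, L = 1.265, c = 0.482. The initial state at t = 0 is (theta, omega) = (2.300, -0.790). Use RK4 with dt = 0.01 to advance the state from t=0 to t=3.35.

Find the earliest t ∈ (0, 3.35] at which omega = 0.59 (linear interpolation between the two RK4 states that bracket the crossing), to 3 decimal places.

t = 1.474

t=0.000: state=(2.300, -0.790)
step 1 (dt=0.01): k1=(-0.790, -5.402), k2=(-0.817, -5.409), k3=(-0.817, -5.410), k4=(-0.844, -5.418); state += dt/6·(k1+2k2+2k3+k4)
t=0.010: state=(2.292, -0.844)
t=0.020: state=(2.283, -0.898)
t=0.030: state=(2.274, -0.953)
continuing one RK4 step at a time; state shown every 20 steps (Δt=0.2):
t=0.200: state=(2.031, -1.925)
t=0.400: state=(1.522, -3.174)
t=0.600: state=(0.774, -4.206)
t=0.800: state=(-0.096, -4.288)
t=1.000: state=(-0.860, -3.199)
t=1.200: state=(-1.341, -1.579)
t=1.400: state=(-1.494, 0.031)
t=1.470: state=(-1.473, 0.562)
next step: t=1.480: state=(-1.467, 0.637) — omega has crossed 0.59
linear interpolation between t=1.470 (0.56232) and t=1.480 (0.63659) → t≈1.474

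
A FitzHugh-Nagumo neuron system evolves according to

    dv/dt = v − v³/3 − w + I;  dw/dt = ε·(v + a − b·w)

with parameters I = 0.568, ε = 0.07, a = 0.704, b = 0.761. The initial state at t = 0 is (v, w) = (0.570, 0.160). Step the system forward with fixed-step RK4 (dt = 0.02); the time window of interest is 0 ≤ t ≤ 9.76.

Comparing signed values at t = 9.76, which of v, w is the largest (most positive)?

largest component: w

t=0.000: state=(0.570, 0.160)
step 1 (dt=0.02): k1=(0.916, 0.081), k2=(0.922, 0.081), k3=(0.922, 0.081), k4=(0.927, 0.082); state += dt/6·(k1+2k2+2k3+k4)
t=0.020: state=(0.588, 0.162)
t=0.040: state=(0.607, 0.163)
t=0.060: state=(0.626, 0.165)
continuing one RK4 step at a time; state shown every 25 steps (Δt=0.5):
t=0.500: state=(1.071, 0.208)
t=1.000: state=(1.507, 0.272)
t=1.500: state=(1.724, 0.346)
t=2.000: state=(1.785, 0.422)
t=2.500: state=(1.782, 0.497)
t=3.000: state=(1.759, 0.569)
t=3.500: state=(1.728, 0.639)
t=4.000: state=(1.696, 0.706)
t=4.500: state=(1.662, 0.769)
t=5.000: state=(1.627, 0.830)
t=5.500: state=(1.591, 0.888)
t=6.000: state=(1.555, 0.944)
t=6.500: state=(1.518, 0.996)
t=7.000: state=(1.479, 1.046)
t=7.500: state=(1.440, 1.093)
t=8.000: state=(1.399, 1.138)
t=8.500: state=(1.356, 1.180)
t=9.000: state=(1.312, 1.219)
t=9.500: state=(1.264, 1.256)
t=9.760: state=(1.239, 1.274)
compare at T: v=1.239, w=1.274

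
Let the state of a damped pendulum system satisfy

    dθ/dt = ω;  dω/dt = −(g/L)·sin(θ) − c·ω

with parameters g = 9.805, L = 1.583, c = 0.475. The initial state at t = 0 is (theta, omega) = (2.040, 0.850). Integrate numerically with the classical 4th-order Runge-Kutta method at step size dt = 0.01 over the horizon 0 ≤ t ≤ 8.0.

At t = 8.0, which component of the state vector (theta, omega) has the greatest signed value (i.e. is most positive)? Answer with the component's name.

largest component: omega

t=0.000: state=(2.040, 0.850)
step 1 (dt=0.01): k1=(0.850, -5.928), k2=(0.820, -5.902), k3=(0.820, -5.903), k4=(0.791, -5.877); state += dt/6·(k1+2k2+2k3+k4)
t=0.010: state=(2.048, 0.791)
t=0.020: state=(2.056, 0.732)
t=0.030: state=(2.063, 0.674)
continuing one RK4 step at a time; state shown every 50 steps (Δt=0.5):
t=0.500: state=(1.788, -1.804)
t=1.000: state=(0.320, -3.665)
t=1.500: state=(-1.141, -1.612)
t=2.000: state=(-1.173, 1.368)
t=2.500: state=(-0.043, 2.636)
t=3.000: state=(0.890, 0.748)
t=3.500: state=(0.658, -1.500)
t=4.000: state=(-0.256, -1.686)
t=4.500: state=(-0.680, 0.108)
t=5.000: state=(-0.237, 1.406)
t=5.500: state=(0.389, 0.796)
t=6.000: state=(0.424, -0.614)
t=6.500: state=(-0.048, -1.015)
t=7.000: state=(-0.363, -0.121)
t=7.500: state=(-0.179, 0.727)
t=8.000: state=(0.180, 0.529)
compare at T: theta=0.180, omega=0.529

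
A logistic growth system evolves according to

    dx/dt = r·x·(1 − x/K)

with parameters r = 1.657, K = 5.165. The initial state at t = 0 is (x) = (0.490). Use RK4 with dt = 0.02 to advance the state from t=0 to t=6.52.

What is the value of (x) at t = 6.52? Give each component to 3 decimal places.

t=0.000: state=(0.490)
step 1 (dt=0.02): k1=(0.735), k2=(0.745), k3=(0.745), k4=(0.755); state += dt/6·(k1+2k2+2k3+k4)
t=0.020: state=(0.505)
t=0.040: state=(0.520)
t=0.060: state=(0.536)
continuing one RK4 step at a time; state shown every 25 steps (Δt=0.5):
t=0.500: state=(1.000)
t=1.000: state=(1.832)
t=1.500: state=(2.878)
t=2.000: state=(3.834)
t=2.500: state=(4.485)
t=3.000: state=(4.844)
t=3.500: state=(5.020)
t=4.000: state=(5.101)
t=4.500: state=(5.137)
t=5.000: state=(5.153)
t=5.500: state=(5.160)
t=6.000: state=(5.163)
t=6.500: state=(5.164)
t=6.520: state=(5.164)

(x) = (5.164)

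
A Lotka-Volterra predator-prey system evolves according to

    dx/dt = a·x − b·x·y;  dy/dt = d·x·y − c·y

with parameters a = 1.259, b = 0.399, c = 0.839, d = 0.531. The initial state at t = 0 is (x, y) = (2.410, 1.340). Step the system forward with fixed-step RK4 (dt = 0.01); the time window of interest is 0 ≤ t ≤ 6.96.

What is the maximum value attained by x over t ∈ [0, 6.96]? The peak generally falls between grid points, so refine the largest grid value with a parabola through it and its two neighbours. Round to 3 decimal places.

max x = 3.793

t=0.000: state=(2.410, 1.340)
step 1 (dt=0.01): k1=(1.746, 0.591), k2=(1.749, 0.598), k3=(1.749, 0.598), k4=(1.753, 0.606); state += dt/6·(k1+2k2+2k3+k4)
t=0.010: state=(2.427, 1.346)
t=0.020: state=(2.445, 1.352)
t=0.030: state=(2.463, 1.358)
continuing one RK4 step at a time; state shown every 25 steps (Δt=0.25):
t=0.250: state=(2.862, 1.541)
t=0.500: state=(3.310, 1.883)
t=0.750: state=(3.664, 2.430)
t=1.000: state=(3.792, 3.242)
t=1.250: state=(3.571, 4.304)
t=1.500: state=(3.010, 5.417)
t=1.750: state=(2.296, 6.248)
t=2.000: state=(1.652, 6.572)
t=2.250: state=(1.180, 6.418)
t=2.500: state=(0.871, 5.953)
t=2.750: state=(0.679, 5.344)
t=3.000: state=(0.563, 4.702)
t=3.250: state=(0.498, 4.089)
t=3.500: state=(0.467, 3.533)
t=3.750: state=(0.461, 3.046)
t=4.000: state=(0.476, 2.627)
t=4.250: state=(0.511, 2.274)
t=4.500: state=(0.566, 1.980)
t=4.750: state=(0.645, 1.739)
t=5.000: state=(0.750, 1.546)
t=5.250: state=(0.887, 1.397)
t=5.500: state=(1.064, 1.289)
t=5.750: state=(1.286, 1.221)
t=6.000: state=(1.563, 1.195)
t=6.250: state=(1.899, 1.218)
t=6.500: state=(2.295, 1.304)
t=6.750: state=(2.739, 1.476)
t=6.960: state=(3.124, 1.716)
largest grid value and its neighbours: x(0.970)=3.79306, x(0.980)=3.79316, x(0.990)=3.79270
parabola through these three points peaks at t≈0.977 with x≈3.79319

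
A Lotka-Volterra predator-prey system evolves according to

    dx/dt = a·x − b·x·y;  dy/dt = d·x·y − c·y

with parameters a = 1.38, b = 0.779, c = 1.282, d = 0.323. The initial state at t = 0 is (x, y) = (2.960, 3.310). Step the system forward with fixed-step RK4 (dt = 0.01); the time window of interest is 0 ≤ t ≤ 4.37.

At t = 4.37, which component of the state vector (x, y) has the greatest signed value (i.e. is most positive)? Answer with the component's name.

t=0.000: state=(2.960, 3.310)
step 1 (dt=0.01): k1=(-3.548, -1.079), k2=(-3.514, -1.096), k3=(-3.514, -1.096), k4=(-3.480, -1.113); state += dt/6·(k1+2k2+2k3+k4)
t=0.010: state=(2.925, 3.299)
t=0.020: state=(2.890, 3.288)
t=0.030: state=(2.857, 3.276)
continuing one RK4 step at a time; state shown every 20 steps (Δt=0.2):
t=0.200: state=(2.376, 3.039)
t=0.400: state=(2.000, 2.706)
t=0.600: state=(1.776, 2.364)
t=0.800: state=(1.661, 2.043)
t=1.000: state=(1.629, 1.758)
t=1.200: state=(1.665, 1.512)
t=1.400: state=(1.762, 1.307)
t=1.600: state=(1.920, 1.139)
t=1.800: state=(2.142, 1.004)
t=2.000: state=(2.435, 0.901)
t=2.200: state=(2.806, 0.825)
t=2.400: state=(3.265, 0.777)
t=2.600: state=(3.821, 0.755)
t=2.800: state=(4.475, 0.763)
t=3.000: state=(5.221, 0.808)
t=3.200: state=(6.028, 0.899)
t=3.400: state=(6.830, 1.054)
t=3.600: state=(7.505, 1.297)
t=3.800: state=(7.872, 1.653)
t=4.000: state=(7.739, 2.125)
t=4.200: state=(7.029, 2.657)
t=4.370: state=(6.078, 3.065)
compare at T: x=6.078, y=3.065

largest component: x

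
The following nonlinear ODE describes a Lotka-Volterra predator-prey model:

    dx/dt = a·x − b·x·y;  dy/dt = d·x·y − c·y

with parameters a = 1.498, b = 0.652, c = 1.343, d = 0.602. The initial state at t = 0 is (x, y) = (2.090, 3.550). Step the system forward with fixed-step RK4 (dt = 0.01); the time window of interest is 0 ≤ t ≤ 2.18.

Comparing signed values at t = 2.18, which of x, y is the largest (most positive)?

t=0.000: state=(2.090, 3.550)
step 1 (dt=0.01): k1=(-1.707, -0.301), k2=(-1.698, -0.319), k3=(-1.698, -0.319), k4=(-1.689, -0.337); state += dt/6·(k1+2k2+2k3+k4)
t=0.010: state=(2.073, 3.547)
t=0.020: state=(2.056, 3.543)
t=0.030: state=(2.040, 3.539)
continuing one RK4 step at a time; state shown every 10 steps (Δt=0.1):
t=0.100: state=(1.929, 3.503)
t=0.200: state=(1.787, 3.425)
t=0.300: state=(1.666, 3.322)
t=0.400: state=(1.564, 3.201)
t=0.500: state=(1.481, 3.067)
t=0.600: state=(1.415, 2.925)
t=0.700: state=(1.365, 2.781)
t=0.800: state=(1.329, 2.637)
t=0.900: state=(1.306, 2.495)
t=1.000: state=(1.295, 2.359)
t=1.100: state=(1.295, 2.230)
t=1.200: state=(1.306, 2.108)
t=1.300: state=(1.327, 1.995)
t=1.400: state=(1.358, 1.891)
t=1.500: state=(1.399, 1.797)
t=1.600: state=(1.450, 1.712)
t=1.700: state=(1.510, 1.636)
t=1.800: state=(1.580, 1.570)
t=1.900: state=(1.660, 1.513)
t=2.000: state=(1.750, 1.466)
t=2.100: state=(1.850, 1.428)
t=2.180: state=(1.937, 1.405)
compare at T: x=1.937, y=1.405

largest component: x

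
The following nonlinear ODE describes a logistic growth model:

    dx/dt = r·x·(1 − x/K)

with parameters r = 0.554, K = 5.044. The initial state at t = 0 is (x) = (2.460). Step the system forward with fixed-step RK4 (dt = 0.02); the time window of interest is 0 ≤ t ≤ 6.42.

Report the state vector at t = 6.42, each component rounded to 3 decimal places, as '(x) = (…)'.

t=0.000: state=(2.460)
step 1 (dt=0.02): k1=(0.698), k2=(0.698), k3=(0.698), k4=(0.698); state += dt/6·(k1+2k2+2k3+k4)
t=0.020: state=(2.474)
t=0.040: state=(2.488)
t=0.060: state=(2.502)
continuing one RK4 step at a time; state shown every 25 steps (Δt=0.5):
t=0.500: state=(2.808)
t=1.000: state=(3.145)
t=1.500: state=(3.461)
t=2.000: state=(3.745)
t=2.500: state=(3.994)
t=3.000: state=(4.206)
t=3.500: state=(4.382)
t=4.000: state=(4.526)
t=4.500: state=(4.641)
t=5.000: state=(4.733)
t=5.500: state=(4.804)
t=6.000: state=(4.860)
t=6.420: state=(4.897)

(x) = (4.897)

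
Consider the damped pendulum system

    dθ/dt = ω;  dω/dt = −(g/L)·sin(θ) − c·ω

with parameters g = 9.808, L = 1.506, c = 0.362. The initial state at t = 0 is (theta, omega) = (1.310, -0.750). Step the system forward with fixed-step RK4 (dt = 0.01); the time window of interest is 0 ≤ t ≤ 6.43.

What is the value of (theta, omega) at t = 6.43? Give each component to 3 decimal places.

t=0.000: state=(1.310, -0.750)
step 1 (dt=0.01): k1=(-0.750, -6.021), k2=(-0.780, -6.004), k3=(-0.780, -6.003), k4=(-0.810, -5.986); state += dt/6·(k1+2k2+2k3+k4)
t=0.010: state=(1.302, -0.810)
t=0.020: state=(1.294, -0.870)
t=0.030: state=(1.285, -0.929)
continuing one RK4 step at a time; state shown every 25 steps (Δt=0.25):
t=0.250: state=(0.946, -2.100)
t=0.500: state=(0.311, -2.831)
t=0.750: state=(-0.380, -2.515)
t=1.000: state=(-0.875, -1.358)
t=1.250: state=(-1.038, 0.057)
t=1.500: state=(-0.858, 1.338)
t=1.750: state=(-0.408, 2.152)
t=2.000: state=(0.149, 2.158)
t=2.250: state=(0.604, 1.375)
t=2.500: state=(0.806, 0.219)
t=2.750: state=(0.717, -0.899)
t=3.000: state=(0.387, -1.651)
t=3.250: state=(-0.055, -1.762)
t=3.500: state=(-0.438, -1.211)
t=3.750: state=(-0.629, -0.288)
t=4.000: state=(-0.581, 0.646)
t=4.250: state=(-0.330, 1.290)
t=4.500: state=(0.020, 1.417)
t=4.750: state=(0.333, 1.006)
t=5.000: state=(0.496, 0.269)
t=5.250: state=(0.465, -0.495)
t=5.500: state=(0.268, -1.023)
t=5.750: state=(-0.011, -1.134)
t=6.000: state=(-0.262, -0.811)
t=6.250: state=(-0.394, -0.220)
t=6.430: state=(-0.392, 0.236)

(theta, omega) = (-0.392, 0.236)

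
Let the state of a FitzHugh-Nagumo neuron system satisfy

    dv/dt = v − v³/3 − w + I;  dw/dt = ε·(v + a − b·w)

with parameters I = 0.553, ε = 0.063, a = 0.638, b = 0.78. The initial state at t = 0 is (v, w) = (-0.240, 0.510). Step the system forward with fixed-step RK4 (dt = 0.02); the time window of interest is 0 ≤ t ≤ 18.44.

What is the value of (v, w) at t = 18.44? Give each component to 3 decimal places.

(v, w) = (-0.684, -0.205)

t=0.000: state=(-0.240, 0.510)
step 1 (dt=0.02): k1=(-0.192, 0.000), k2=(-0.194, -0.000), k3=(-0.194, -0.000), k4=(-0.196, -0.000); state += dt/6·(k1+2k2+2k3+k4)
t=0.020: state=(-0.244, 0.510)
t=0.040: state=(-0.248, 0.510)
t=0.060: state=(-0.252, 0.510)
continuing one RK4 step at a time; state shown every 50 steps (Δt=1):
t=1.000: state=(-0.547, 0.502)
t=2.000: state=(-1.092, 0.467)
t=3.000: state=(-1.503, 0.402)
t=4.000: state=(-1.597, 0.326)
t=5.000: state=(-1.579, 0.251)
t=6.000: state=(-1.538, 0.183)
t=7.000: state=(-1.492, 0.120)
t=8.000: state=(-1.443, 0.063)
t=9.000: state=(-1.394, 0.012)
t=10.000: state=(-1.344, -0.033)
t=11.000: state=(-1.292, -0.073)
t=12.000: state=(-1.237, -0.108)
t=13.000: state=(-1.180, -0.138)
t=14.000: state=(-1.119, -0.163)
t=15.000: state=(-1.051, -0.183)
t=16.000: state=(-0.974, -0.197)
t=17.000: state=(-0.880, -0.205)
t=18.000: state=(-0.756, -0.207)
t=18.440: state=(-0.684, -0.205)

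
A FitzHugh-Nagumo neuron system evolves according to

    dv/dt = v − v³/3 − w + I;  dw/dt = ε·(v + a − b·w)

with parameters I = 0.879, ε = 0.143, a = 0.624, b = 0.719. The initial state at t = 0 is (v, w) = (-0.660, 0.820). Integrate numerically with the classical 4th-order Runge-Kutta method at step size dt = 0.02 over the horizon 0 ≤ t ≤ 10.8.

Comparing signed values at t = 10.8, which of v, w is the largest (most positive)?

t=0.000: state=(-0.660, 0.820)
step 1 (dt=0.02): k1=(-0.505, -0.089), k2=(-0.507, -0.090), k3=(-0.507, -0.090), k4=(-0.509, -0.091); state += dt/6·(k1+2k2+2k3+k4)
t=0.020: state=(-0.670, 0.818)
t=0.040: state=(-0.680, 0.816)
t=0.060: state=(-0.691, 0.815)
continuing one RK4 step at a time; state shown every 25 steps (Δt=0.5):
t=0.500: state=(-0.929, 0.767)
t=1.000: state=(-1.185, 0.698)
t=1.500: state=(-1.363, 0.617)
t=2.000: state=(-1.447, 0.531)
t=2.500: state=(-1.463, 0.447)
t=3.000: state=(-1.441, 0.366)
t=3.500: state=(-1.398, 0.292)
t=4.000: state=(-1.343, 0.226)
t=4.500: state=(-1.281, 0.166)
t=5.000: state=(-1.211, 0.115)
t=5.500: state=(-1.135, 0.071)
t=6.000: state=(-1.050, 0.034)
t=6.500: state=(-0.953, 0.006)
t=7.000: state=(-0.839, -0.013)
t=7.500: state=(-0.699, -0.023)
t=8.000: state=(-0.515, -0.021)
t=8.500: state=(-0.254, -0.003)
t=9.000: state=(0.144, 0.035)
t=9.500: state=(0.743, 0.107)
t=10.000: state=(1.411, 0.221)
t=10.500: state=(1.787, 0.367)
t=10.800: state=(1.862, 0.460)
compare at T: v=1.862, w=0.460

largest component: v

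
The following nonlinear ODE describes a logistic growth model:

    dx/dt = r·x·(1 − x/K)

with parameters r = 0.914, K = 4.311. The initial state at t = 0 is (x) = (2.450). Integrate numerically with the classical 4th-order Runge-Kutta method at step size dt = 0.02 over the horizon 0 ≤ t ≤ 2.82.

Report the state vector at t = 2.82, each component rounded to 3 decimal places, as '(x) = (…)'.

t=0.000: state=(2.450)
step 1 (dt=0.02): k1=(0.967), k2=(0.965), k3=(0.965), k4=(0.964); state += dt/6·(k1+2k2+2k3+k4)
t=0.020: state=(2.469)
t=0.040: state=(2.489)
t=0.060: state=(2.508)
continuing one RK4 step at a time; state shown every 5 steps (Δt=0.1):
t=0.100: state=(2.546)
t=0.200: state=(2.640)
t=0.300: state=(2.733)
t=0.400: state=(2.823)
t=0.500: state=(2.911)
t=0.600: state=(2.996)
t=0.700: state=(3.078)
t=0.800: state=(3.157)
t=0.900: state=(3.232)
t=1.000: state=(3.305)
t=1.100: state=(3.373)
t=1.200: state=(3.439)
t=1.300: state=(3.501)
t=1.400: state=(3.559)
t=1.500: state=(3.614)
t=1.600: state=(3.666)
t=1.700: state=(3.714)
t=1.800: state=(3.760)
t=1.900: state=(3.802)
t=2.000: state=(3.842)
t=2.100: state=(3.879)
t=2.200: state=(3.913)
t=2.300: state=(3.945)
t=2.400: state=(3.974)
t=2.500: state=(4.002)
t=2.600: state=(4.027)
t=2.700: state=(4.050)
t=2.800: state=(4.072)
t=2.820: state=(4.076)

(x) = (4.076)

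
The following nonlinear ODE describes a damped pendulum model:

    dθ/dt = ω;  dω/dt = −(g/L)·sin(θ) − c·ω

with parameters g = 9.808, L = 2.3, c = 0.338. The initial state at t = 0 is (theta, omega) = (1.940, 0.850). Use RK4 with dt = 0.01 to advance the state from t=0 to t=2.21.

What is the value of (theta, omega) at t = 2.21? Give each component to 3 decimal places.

t=0.000: state=(1.940, 0.850)
step 1 (dt=0.01): k1=(0.850, -4.264), k2=(0.829, -4.251), k3=(0.829, -4.251), k4=(0.807, -4.237); state += dt/6·(k1+2k2+2k3+k4)
t=0.010: state=(1.948, 0.807)
t=0.020: state=(1.956, 0.765)
t=0.030: state=(1.964, 0.723)
continuing one RK4 step at a time; state shown every 10 steps (Δt=0.1):
t=0.100: state=(2.004, 0.436)
t=0.200: state=(2.028, 0.044)
t=0.300: state=(2.013, -0.334)
t=0.400: state=(1.961, -0.706)
t=0.500: state=(1.872, -1.077)
t=0.600: state=(1.746, -1.448)
t=0.700: state=(1.583, -1.817)
t=0.800: state=(1.383, -2.173)
t=0.900: state=(1.149, -2.500)
t=1.000: state=(0.885, -2.773)
t=1.100: state=(0.597, -2.963)
t=1.200: state=(0.296, -3.045)
t=1.300: state=(-0.008, -3.003)
t=1.400: state=(-0.301, -2.838)
t=1.500: state=(-0.572, -2.566)
t=1.600: state=(-0.811, -2.213)
t=1.700: state=(-1.013, -1.808)
t=1.800: state=(-1.172, -1.375)
t=1.900: state=(-1.287, -0.934)
t=2.000: state=(-1.359, -0.496)
t=2.100: state=(-1.387, -0.068)
t=2.200: state=(-1.373, 0.346)
t=2.210: state=(-1.369, 0.387)

(theta, omega) = (-1.369, 0.387)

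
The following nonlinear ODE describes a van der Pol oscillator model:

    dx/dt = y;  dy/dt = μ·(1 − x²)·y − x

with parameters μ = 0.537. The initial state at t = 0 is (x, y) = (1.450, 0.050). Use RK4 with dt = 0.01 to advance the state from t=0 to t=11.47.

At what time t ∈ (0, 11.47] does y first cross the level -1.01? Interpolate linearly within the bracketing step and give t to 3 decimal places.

t=0.000: state=(1.450, 0.050)
step 1 (dt=0.01): k1=(0.050, -1.480), k2=(0.043, -1.475), k3=(0.043, -1.475), k4=(0.035, -1.471); state += dt/6·(k1+2k2+2k3+k4)
t=0.010: state=(1.450, 0.035)
t=0.020: state=(1.451, 0.021)
t=0.030: state=(1.451, 0.006)
continuing one RK4 step at a time; state shown every 50 steps (Δt=0.5):
t=0.500: state=(1.308, -0.584)
t=0.910: state=(0.982, -1.003)
next step: t=0.920: state=(0.972, -1.013) — y has crossed -1.01
linear interpolation between t=0.910 (-1.00305) and t=0.920 (-1.01307) → t≈0.917

t = 0.917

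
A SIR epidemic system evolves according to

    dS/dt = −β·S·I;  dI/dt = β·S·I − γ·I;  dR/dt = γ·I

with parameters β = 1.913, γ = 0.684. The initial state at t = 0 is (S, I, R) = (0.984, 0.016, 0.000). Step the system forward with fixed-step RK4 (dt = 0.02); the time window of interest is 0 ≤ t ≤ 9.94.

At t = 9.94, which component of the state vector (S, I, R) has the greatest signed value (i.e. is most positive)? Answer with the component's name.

t=0.000: state=(0.984, 0.016, 0.000)
step 1 (dt=0.02): k1=(-0.030, 0.019, 0.011), k2=(-0.030, 0.019, 0.011), k3=(-0.030, 0.019, 0.011), k4=(-0.031, 0.020, 0.011); state += dt/6·(k1+2k2+2k3+k4)
t=0.020: state=(0.983, 0.016, 0.000)
t=0.040: state=(0.983, 0.017, 0.000)
t=0.060: state=(0.982, 0.017, 0.001)
continuing one RK4 step at a time; state shown every 25 steps (Δt=0.5):
t=0.500: state=(0.964, 0.029, 0.007)
t=1.000: state=(0.928, 0.051, 0.021)
t=1.500: state=(0.871, 0.085, 0.044)
t=2.000: state=(0.785, 0.134, 0.081)
t=2.500: state=(0.672, 0.192, 0.137)
t=3.000: state=(0.545, 0.244, 0.211)
t=3.500: state=(0.424, 0.275, 0.301)
t=4.000: state=(0.325, 0.279, 0.396)
t=4.500: state=(0.251, 0.260, 0.489)
t=5.000: state=(0.198, 0.229, 0.573)
t=5.500: state=(0.162, 0.193, 0.645)
t=6.000: state=(0.137, 0.158, 0.705)
t=6.500: state=(0.120, 0.127, 0.754)
t=7.000: state=(0.107, 0.100, 0.792)
t=7.500: state=(0.099, 0.079, 0.823)
t=8.000: state=(0.092, 0.061, 0.847)
t=8.500: state=(0.088, 0.047, 0.865)
t=9.000: state=(0.084, 0.037, 0.879)
t=9.500: state=(0.082, 0.028, 0.890)
t=9.940: state=(0.080, 0.022, 0.898)
compare at T: S=0.080, I=0.022, R=0.898

largest component: R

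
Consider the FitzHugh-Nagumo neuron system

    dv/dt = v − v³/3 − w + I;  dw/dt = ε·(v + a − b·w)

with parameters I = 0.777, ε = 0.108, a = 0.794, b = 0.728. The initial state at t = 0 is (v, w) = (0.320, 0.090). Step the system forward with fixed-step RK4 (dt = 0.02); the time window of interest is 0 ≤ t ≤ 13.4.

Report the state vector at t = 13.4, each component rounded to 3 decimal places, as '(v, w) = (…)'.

t=0.000: state=(0.320, 0.090)
step 1 (dt=0.02): k1=(0.996, 0.113), k2=(1.004, 0.114), k3=(1.004, 0.114), k4=(1.012, 0.115); state += dt/6·(k1+2k2+2k3+k4)
t=0.020: state=(0.340, 0.092)
t=0.040: state=(0.360, 0.095)
t=0.060: state=(0.381, 0.097)
continuing one RK4 step at a time; state shown every 25 steps (Δt=0.5):
t=0.500: state=(0.902, 0.160)
t=1.000: state=(1.480, 0.260)
t=1.500: state=(1.776, 0.380)
t=2.000: state=(1.846, 0.504)
t=2.500: state=(1.831, 0.624)
t=3.000: state=(1.792, 0.738)
t=3.500: state=(1.746, 0.845)
t=4.000: state=(1.697, 0.946)
t=4.500: state=(1.646, 1.040)
t=5.000: state=(1.594, 1.128)
t=5.500: state=(1.540, 1.209)
t=6.000: state=(1.484, 1.285)
t=6.500: state=(1.426, 1.354)
t=7.000: state=(1.366, 1.418)
t=7.500: state=(1.302, 1.476)
t=8.000: state=(1.233, 1.528)
t=8.500: state=(1.158, 1.575)
t=9.000: state=(1.075, 1.615)
t=9.500: state=(0.979, 1.649)
t=10.000: state=(0.866, 1.677)
t=10.500: state=(0.724, 1.696)
t=11.000: state=(0.536, 1.707)
t=11.500: state=(0.262, 1.705)
t=12.000: state=(-0.165, 1.684)
t=12.500: state=(-0.818, 1.636)
t=13.000: state=(-1.519, 1.552)
t=13.400: state=(-1.833, 1.466)

(v, w) = (-1.833, 1.466)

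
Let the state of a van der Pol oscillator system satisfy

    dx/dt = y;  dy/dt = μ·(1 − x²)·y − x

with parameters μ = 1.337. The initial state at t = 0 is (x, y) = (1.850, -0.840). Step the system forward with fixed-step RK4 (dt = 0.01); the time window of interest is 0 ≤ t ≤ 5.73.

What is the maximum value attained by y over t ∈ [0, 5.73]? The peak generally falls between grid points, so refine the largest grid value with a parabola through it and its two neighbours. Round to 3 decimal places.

max y = 3.039

t=0.000: state=(1.850, -0.840)
step 1 (dt=0.01): k1=(-0.840, 0.871), k2=(-0.836, 0.843), k3=(-0.836, 0.844), k4=(-0.832, 0.817); state += dt/6·(k1+2k2+2k3+k4)
t=0.010: state=(1.842, -0.832)
t=0.020: state=(1.833, -0.824)
t=0.030: state=(1.825, -0.816)
continuing one RK4 step at a time; state shown every 20 steps (Δt=0.2):
t=0.200: state=(1.694, -0.746)
t=0.400: state=(1.545, -0.748)
t=0.600: state=(1.391, -0.803)
t=0.800: state=(1.221, -0.904)
t=1.000: state=(1.026, -1.060)
t=1.200: state=(0.792, -1.295)
t=1.400: state=(0.500, -1.651)
t=1.600: state=(0.121, -2.166)
t=1.800: state=(-0.374, -2.780)
t=2.000: state=(-0.970, -3.060)
t=2.200: state=(-1.530, -2.367)
t=2.400: state=(-1.879, -1.128)
t=2.600: state=(-2.008, -0.256)
t=2.800: state=(-2.012, 0.163)
t=3.000: state=(-1.959, 0.350)
t=3.200: state=(-1.878, 0.446)
t=3.400: state=(-1.782, 0.511)
t=3.600: state=(-1.674, 0.569)
t=3.800: state=(-1.554, 0.634)
t=4.000: state=(-1.420, 0.714)
t=4.200: state=(-1.267, 0.818)
t=4.400: state=(-1.090, 0.962)
t=4.600: state=(-0.878, 1.167)
t=4.800: state=(-0.616, 1.470)
t=5.000: state=(-0.280, 1.916)
t=5.200: state=(0.160, 2.508)
t=5.400: state=(0.718, 3.004)
t=5.600: state=(1.311, 2.754)
t=5.730: state=(1.628, 2.068)
largest grid value and its neighbours: y(5.450)=3.03871, y(5.460)=3.03874, y(5.470)=3.03624
parabola through these three points peaks at t≈5.455 with y≈3.03904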